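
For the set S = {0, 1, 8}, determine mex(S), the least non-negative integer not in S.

2

The values 0, 1 are all present; 2 is the first non-negative integer missing from the set.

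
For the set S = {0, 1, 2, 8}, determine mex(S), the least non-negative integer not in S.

The values 0, 1, 2 are all present; 3 is the first non-negative integer missing from the set.

3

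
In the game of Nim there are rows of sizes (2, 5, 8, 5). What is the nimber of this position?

Compute the nim-sum pairwise:
2 ^ 5 = 7
7 ^ 8 = 15
15 ^ 5 = 10

10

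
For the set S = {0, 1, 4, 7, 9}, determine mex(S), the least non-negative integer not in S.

2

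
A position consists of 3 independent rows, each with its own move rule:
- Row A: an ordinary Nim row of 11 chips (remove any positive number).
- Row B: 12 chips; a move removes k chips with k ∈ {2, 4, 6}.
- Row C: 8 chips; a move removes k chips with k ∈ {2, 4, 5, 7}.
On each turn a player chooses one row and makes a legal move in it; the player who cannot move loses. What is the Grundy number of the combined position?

Row A is a plain Nim row of size 11, so its Grundy value is 11.
Build the Grundy sequence for row B with g(k) = mex{g(k−s) : s ∈ {2, 4, 6}, s ≤ k}:
k:     0  1  2  3  4  5  6  7  8  9 10 11 12
g(k):  0  0  1  1  2  2  3  3  0  0  1  1  2
So g(12) = 2.
For row C, compute g(0), g(1), … with moves {2, 4, 5, 7}:
k:     0  1  2  3  4  5  6  7  8
g(k):  0  0  1  1  2  2  3  3  4
So g(8) = 4.
By the Sprague-Grundy theorem, the Grundy value of a sum of independent games is the XOR of the component values.
Combined value = 11 XOR 2 XOR 4 = 13.

13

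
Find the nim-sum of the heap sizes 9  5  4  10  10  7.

Nim-sum: 9 ⊕ 5 ⊕ 4 ⊕ 10 ⊕ 10 ⊕ 7 = 15.

15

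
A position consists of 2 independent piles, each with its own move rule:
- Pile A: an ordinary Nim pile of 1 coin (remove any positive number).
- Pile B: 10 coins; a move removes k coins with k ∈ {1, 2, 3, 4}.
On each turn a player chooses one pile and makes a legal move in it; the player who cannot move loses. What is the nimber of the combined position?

Pile A is a plain Nim pile of size 1, so its Grundy value is 1.
Grundy values for pile B (subtraction set {1, 2, 3, 4}):
g(0) = mex{} = 0
g(1) = mex{0} = 1
g(2) = mex{0,1} = 2
g(3) = mex{0,1,2} = 3
g(4) = mex{0,1,2,3} = 4
g(5) = mex{1,2,3,4} = 0
g(6) = mex{0,2,3,4} = 1
g(7) = mex{0,1,3,4} = 2
g(8) = mex{0,1,2,4} = 3
g(9) = mex{0,1,2,3} = 4
g(10) = mex{1,2,3,4} = 0
So g(10) = 0.
The value of a disjunctive sum is the nim-sum of the parts.
Combined value = 1 XOR 0 = 1.

1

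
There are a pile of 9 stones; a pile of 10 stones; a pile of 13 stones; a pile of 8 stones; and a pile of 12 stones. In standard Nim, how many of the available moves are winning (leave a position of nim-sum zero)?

5

Compute the nim-sum pairwise:
9 ⊕ 10 = 3
3 ⊕ 13 = 14
14 ⊕ 8 = 6
6 ⊕ 12 = 10
The overall nim-sum is X = 10. A pile of size p has a winning move iff p XOR X < p (reduce it to p XOR X).
  9: 9 XOR 10 = 3 < 9 — winning move (to 3).
  10: 10 XOR 10 = 0 < 10 — winning move (to 0).
  13: 13 XOR 10 = 7 < 13 — winning move (to 7).
  8: 8 XOR 10 = 2 < 8 — winning move (to 2).
  12: 12 XOR 10 = 6 < 12 — winning move (to 6).
That gives 5 winning moves.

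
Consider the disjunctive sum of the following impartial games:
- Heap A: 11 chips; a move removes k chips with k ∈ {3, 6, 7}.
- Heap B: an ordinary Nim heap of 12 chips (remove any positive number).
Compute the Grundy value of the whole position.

Build the Grundy sequence for heap A with g(k) = mex{g(k−s) : s ∈ {3, 6, 7}, s ≤ k}:
k:     0  1  2  3  4  5  6  7  8  9 10 11
g(k):  0  0  0  1  1  1  2  2  2  3  0  0
So g(11) = 0.
Heap B is a plain Nim heap of size 12, so its Grundy value is 12.
By the Sprague-Grundy theorem, the Grundy value of a sum of independent games is the XOR of the component values.
Combined value = 0 XOR 12 = 12.

12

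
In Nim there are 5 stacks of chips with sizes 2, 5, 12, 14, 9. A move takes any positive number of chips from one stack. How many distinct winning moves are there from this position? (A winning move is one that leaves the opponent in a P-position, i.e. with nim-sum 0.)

3

In binary:
  0010  (2)
  0101  (5)
  1100  (12)
  1110  (14)
  1001  (9)
  ----
  1100  (12)
The overall nim-sum is X = 12. A stack of size p has a winning move iff p XOR X < p (reduce it to p XOR X).
  2: 2 XOR 12 = 14 ≥ 2 — no move.
  5: 5 XOR 12 = 9 ≥ 5 — no move.
  12: 12 XOR 12 = 0 < 12 — winning move (to 0).
  14: 14 XOR 12 = 2 < 14 — winning move (to 2).
  9: 9 XOR 12 = 5 < 9 — winning move (to 5).
That gives 3 winning moves.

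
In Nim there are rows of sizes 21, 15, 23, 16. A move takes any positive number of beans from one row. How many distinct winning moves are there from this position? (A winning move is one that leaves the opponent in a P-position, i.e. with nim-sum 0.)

3

Compute the nim-sum pairwise:
21 ^ 15 = 26
26 ^ 23 = 13
13 ^ 16 = 29
The overall nim-sum is X = 29. A row of size p has a winning move iff p XOR X < p (reduce it to p XOR X).
  21: 21 XOR 29 = 8 < 21 — winning move (to 8).
  15: 15 XOR 29 = 18 ≥ 15 — no move.
  23: 23 XOR 29 = 10 < 23 — winning move (to 10).
  16: 16 XOR 29 = 13 < 16 — winning move (to 13).
That gives 3 winning moves.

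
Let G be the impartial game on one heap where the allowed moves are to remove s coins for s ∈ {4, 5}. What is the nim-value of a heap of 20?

0

Build the Grundy sequence with g(k) = mex{g(k−s) : s ∈ {4, 5}, s ≤ k}:
k:     0  1  2  3  4  5  6  7  8  9 10 11 12 13 14 15 16 17 18 19 20
g(k):  0  0  0  0  1  1  1  1  2  0  0  0  0  1  1  1  1  2  0  0  0
So g(20) = 0.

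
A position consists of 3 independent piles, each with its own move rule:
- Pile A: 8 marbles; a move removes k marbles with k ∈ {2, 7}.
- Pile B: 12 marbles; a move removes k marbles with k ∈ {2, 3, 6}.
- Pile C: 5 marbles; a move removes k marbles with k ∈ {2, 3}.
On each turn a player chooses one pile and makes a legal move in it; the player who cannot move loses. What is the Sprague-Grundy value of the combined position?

For pile A, compute g(0), g(1), … with moves {2, 7}:
k:     0  1  2  3  4  5  6  7  8
g(k):  0  0  1  1  0  0  1  1  2
So g(8) = 2.
Grundy values for pile B (subtraction set {2, 3, 6}):
k:     0  1  2  3  4  5  6  7  8  9 10 11 12
g(k):  0  0  1  1  2  0  3  1  2  0  0  1  1
So g(12) = 1.
Build the Grundy sequence for pile C with g(k) = mex{g(k−s) : s ∈ {2, 3}, s ≤ k}:
g(0) = mex{} = 0
g(1) = mex{} = 0
g(2) = mex{0} = 1
g(3) = mex{0} = 1
g(4) = mex{0,1} = 2
g(5) = mex{1} = 0
So g(5) = 0.
The value of a disjunctive sum is the nim-sum of the parts.
Combined value = 2 XOR 1 XOR 0 = 3.

3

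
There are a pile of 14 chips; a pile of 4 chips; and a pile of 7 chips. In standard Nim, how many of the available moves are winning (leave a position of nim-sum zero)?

1

Nim-sum: 14 ^ 4 ^ 7 = 13.
The overall nim-sum is X = 13. A pile of size p has a winning move iff p XOR X < p (reduce it to p XOR X).
  14: 14 XOR 13 = 3 < 14 — winning move (to 3).
  4: 4 XOR 13 = 9 ≥ 4 — no move.
  7: 7 XOR 13 = 10 ≥ 7 — no move.
That gives 1 winning move.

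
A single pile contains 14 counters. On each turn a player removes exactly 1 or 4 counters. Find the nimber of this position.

2

Grundy values for subtraction set {1, 4}:
g(0) = mex{} = 0
g(1) = mex{0} = 1
g(2) = mex{1} = 0
g(3) = mex{0} = 1
g(4) = mex{0,1} = 2
g(5) = mex{1,2} = 0
g(6) = mex{0} = 1
g(7) = mex{1} = 0
g(8) = mex{0,2} = 1
g(9) = mex{0,1} = 2
g(10) = mex{1,2} = 0
g(11) = mex{0} = 1
g(12) = mex{1} = 0
g(13) = mex{0,2} = 1
g(14) = mex{0,1} = 2
So g(14) = 2.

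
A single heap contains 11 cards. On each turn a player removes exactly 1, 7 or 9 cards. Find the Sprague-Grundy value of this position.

Compute g(0), g(1), … for moves {1, 7, 9}:
k:     0  1  2  3  4  5  6  7  8  9 10 11
g(k):  0  1  0  1  0  1  0  1  0  1  0  1
So g(11) = 1.

1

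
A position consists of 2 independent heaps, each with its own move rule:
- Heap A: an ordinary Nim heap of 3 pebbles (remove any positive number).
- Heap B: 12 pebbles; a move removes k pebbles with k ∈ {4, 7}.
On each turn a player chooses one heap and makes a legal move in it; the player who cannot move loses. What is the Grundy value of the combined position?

Heap A is a plain Nim heap of size 3, so its Grundy value is 3.
For heap B, compute g(0), g(1), … with moves {4, 7}:
k:     0  1  2  3  4  5  6  7  8  9 10 11 12
g(k):  0  0  0  0  1  1  1  1  2  2  2  0  0
So g(12) = 0.
The value of a disjunctive sum is the nim-sum of the parts.
Combined value = 3 ⊕ 0 = 3.

3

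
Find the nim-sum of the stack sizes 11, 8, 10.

9

Nim-sum: 11 XOR 8 XOR 10 = 9.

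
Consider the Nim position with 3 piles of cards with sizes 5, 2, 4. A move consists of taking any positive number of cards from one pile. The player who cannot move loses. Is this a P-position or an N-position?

N-position

Nim-sum: 5 ^ 2 ^ 4 = 3.
The nim-sum is 3 ≠ 0, so this is an N-position: the player to move can win.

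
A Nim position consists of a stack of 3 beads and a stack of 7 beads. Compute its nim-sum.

4

In binary:
  011  (3)
  111  (7)
  ---
  100  (4)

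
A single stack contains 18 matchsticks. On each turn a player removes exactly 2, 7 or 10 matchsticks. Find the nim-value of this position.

Grundy values for subtraction set {2, 7, 10}:
k:     0  1  2  3  4  5  6  7  8  9 10 11 12 13 14 15 16 17 18
g(k):  0  0  1  1  0  0  1  1  2  0  3  1  2  0  3  1  2  0  0
So g(18) = 0.

0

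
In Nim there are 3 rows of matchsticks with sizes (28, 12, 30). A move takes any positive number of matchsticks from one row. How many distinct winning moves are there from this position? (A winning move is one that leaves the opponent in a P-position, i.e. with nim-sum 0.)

In binary:
  11100  (28)
  01100  (12)
  11110  (30)
  -----
  01110  (14)
The overall nim-sum is X = 14. A row of size p has a winning move iff p XOR X < p (reduce it to p XOR X).
  28: 28 XOR 14 = 18 < 28 — winning move (to 18).
  12: 12 XOR 14 = 2 < 12 — winning move (to 2).
  30: 30 XOR 14 = 16 < 30 — winning move (to 16).
That gives 3 winning moves.

3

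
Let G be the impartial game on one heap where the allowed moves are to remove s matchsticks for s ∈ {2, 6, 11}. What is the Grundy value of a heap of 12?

2

Build the Grundy sequence with g(k) = mex{g(k−s) : s ∈ {2, 6, 11}, s ≤ k}:
g(0) = mex{} = 0
g(1) = mex{} = 0
g(2) = mex{0} = 1
g(3) = mex{0} = 1
g(4) = mex{1} = 0
g(5) = mex{1} = 0
g(6) = mex{0} = 1
g(7) = mex{0} = 1
g(8) = mex{1} = 0
g(9) = mex{1} = 0
g(10) = mex{0} = 1
g(11) = mex{0} = 1
g(12) = mex{0,1} = 2
So g(12) = 2.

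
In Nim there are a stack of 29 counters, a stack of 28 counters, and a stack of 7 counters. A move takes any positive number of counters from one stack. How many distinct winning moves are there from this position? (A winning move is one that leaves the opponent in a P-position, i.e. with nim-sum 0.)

Nim-sum: 29 ⊕ 28 ⊕ 7 = 6.
The overall nim-sum is X = 6. A stack of size p has a winning move iff p XOR X < p (reduce it to p XOR X).
  29: 29 XOR 6 = 27 < 29 — winning move (to 27).
  28: 28 XOR 6 = 26 < 28 — winning move (to 26).
  7: 7 XOR 6 = 1 < 7 — winning move (to 1).
That gives 3 winning moves.

3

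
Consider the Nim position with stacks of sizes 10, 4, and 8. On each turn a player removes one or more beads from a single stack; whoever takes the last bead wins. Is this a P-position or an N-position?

Bitwise XOR of the heap sizes:
  1010  (10)
  0100  (4)
  1000  (8)
  ----
  0110  (6)
The nim-sum is 6 ≠ 0, so this is an N-position: the player to move can win.

N-position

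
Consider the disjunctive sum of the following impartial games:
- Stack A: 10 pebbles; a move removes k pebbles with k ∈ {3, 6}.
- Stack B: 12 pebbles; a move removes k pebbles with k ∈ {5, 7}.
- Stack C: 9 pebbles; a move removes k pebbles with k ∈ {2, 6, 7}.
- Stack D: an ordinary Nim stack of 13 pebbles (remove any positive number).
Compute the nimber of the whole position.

13

Grundy values for stack A (subtraction set {3, 6}):
k:     0  1  2  3  4  5  6  7  8  9 10
g(k):  0  0  0  1  1  1  2  2  2  0  0
So g(10) = 0.
Build the Grundy sequence for stack B with g(k) = mex{g(k−s) : s ∈ {5, 7}, s ≤ k}:
g(0) = mex{} = 0
g(1) = mex{} = 0
g(2) = mex{} = 0
g(3) = mex{} = 0
g(4) = mex{} = 0
g(5) = mex{0} = 1
g(6) = mex{0} = 1
g(7) = mex{0} = 1
g(8) = mex{0} = 1
g(9) = mex{0} = 1
g(10) = mex{0,1} = 2
g(11) = mex{0,1} = 2
g(12) = mex{1} = 0
So g(12) = 0.
For stack C, compute g(0), g(1), … with moves {2, 6, 7}:
g(0) = mex{} = 0
g(1) = mex{} = 0
g(2) = mex{0} = 1
g(3) = mex{0} = 1
g(4) = mex{1} = 0
g(5) = mex{1} = 0
g(6) = mex{0} = 1
g(7) = mex{0} = 1
g(8) = mex{0,1} = 2
g(9) = mex{1} = 0
So g(9) = 0.
Stack D is a plain Nim stack of size 13, so its Grundy value is 13.
The value of a disjunctive sum is the nim-sum of the parts.
Combined value = 0 ⊕ 0 ⊕ 0 ⊕ 13 = 13.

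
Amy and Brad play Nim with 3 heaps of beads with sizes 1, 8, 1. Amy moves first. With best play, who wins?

Amy wins

Write each in binary and XOR column by column:
  0001  (1)
  1000  (8)
  0001  (1)
  ----
  1000  (8)
The nim-sum is 8 ≠ 0, so this is an N-position: the player to move can win; Amy has a winning move.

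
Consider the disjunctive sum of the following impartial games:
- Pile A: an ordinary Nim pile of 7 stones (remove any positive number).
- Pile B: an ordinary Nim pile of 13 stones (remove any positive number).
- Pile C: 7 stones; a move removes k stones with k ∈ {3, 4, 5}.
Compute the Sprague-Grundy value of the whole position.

Pile A is a plain Nim pile of size 7, so its Grundy value is 7.
Pile B is a plain Nim pile of size 13, so its Grundy value is 13.
Grundy values for pile C (subtraction set {3, 4, 5}):
k:     0  1  2  3  4  5  6  7
g(k):  0  0  0  1  1  1  2  2
So g(7) = 2.
The value of a disjunctive sum is the nim-sum of the parts.
Combined value = 7 XOR 13 XOR 2 = 8.

8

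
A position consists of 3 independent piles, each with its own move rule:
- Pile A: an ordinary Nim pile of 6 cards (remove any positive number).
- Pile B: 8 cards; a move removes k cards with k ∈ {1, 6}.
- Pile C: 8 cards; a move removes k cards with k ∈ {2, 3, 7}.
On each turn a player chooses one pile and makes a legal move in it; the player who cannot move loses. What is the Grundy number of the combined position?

6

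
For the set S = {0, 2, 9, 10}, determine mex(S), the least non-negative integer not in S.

1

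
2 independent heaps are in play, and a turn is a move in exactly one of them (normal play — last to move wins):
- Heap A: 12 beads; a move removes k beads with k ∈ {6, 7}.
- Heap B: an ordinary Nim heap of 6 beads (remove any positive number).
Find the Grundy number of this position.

Grundy values for heap A (subtraction set {6, 7}):
g(0) = mex{} = 0
g(1) = mex{} = 0
g(2) = mex{} = 0
g(3) = mex{} = 0
g(4) = mex{} = 0
g(5) = mex{} = 0
g(6) = mex{0} = 1
g(7) = mex{0} = 1
g(8) = mex{0} = 1
g(9) = mex{0} = 1
g(10) = mex{0} = 1
g(11) = mex{0} = 1
g(12) = mex{0,1} = 2
So g(12) = 2.
Heap B is a plain Nim heap of size 6, so its Grundy value is 6.
By the Sprague-Grundy theorem, the Grundy value of a sum of independent games is the XOR of the component values.
Combined value = 2 ⊕ 6 = 4.

4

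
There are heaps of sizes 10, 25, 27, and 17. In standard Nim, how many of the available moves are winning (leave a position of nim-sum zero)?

Compute the nim-sum pairwise:
10 ⊕ 25 = 19
19 ⊕ 27 = 8
8 ⊕ 17 = 25
The overall nim-sum is X = 25. A heap of size p has a winning move iff p XOR X < p (reduce it to p XOR X).
  10: 10 XOR 25 = 19 ≥ 10 — no move.
  25: 25 XOR 25 = 0 < 25 — winning move (to 0).
  27: 27 XOR 25 = 2 < 27 — winning move (to 2).
  17: 17 XOR 25 = 8 < 17 — winning move (to 8).
That gives 3 winning moves.

3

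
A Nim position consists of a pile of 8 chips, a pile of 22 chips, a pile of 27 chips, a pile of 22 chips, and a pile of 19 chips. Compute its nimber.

0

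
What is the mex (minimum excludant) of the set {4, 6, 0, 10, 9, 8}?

0 is in the set but 1 is not, so the mex is 1.

1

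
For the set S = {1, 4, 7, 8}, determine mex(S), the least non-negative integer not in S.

0 is not in the set, so the mex is 0.

0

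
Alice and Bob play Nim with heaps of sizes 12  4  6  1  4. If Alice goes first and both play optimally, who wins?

Nim-sum: 12 XOR 4 XOR 6 XOR 1 XOR 4 = 11.
The nim-sum is 11 ≠ 0, so this is an N-position: the player to move can win; Alice has a winning move.

Alice wins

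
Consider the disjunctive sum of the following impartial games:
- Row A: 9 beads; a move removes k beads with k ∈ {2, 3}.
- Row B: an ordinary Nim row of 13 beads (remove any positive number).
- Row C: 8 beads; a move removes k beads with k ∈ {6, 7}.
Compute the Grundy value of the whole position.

Grundy values for row A (subtraction set {2, 3}):
g(0) = mex{} = 0
g(1) = mex{} = 0
g(2) = mex{0} = 1
g(3) = mex{0} = 1
g(4) = mex{0,1} = 2
g(5) = mex{1} = 0
g(6) = mex{1,2} = 0
g(7) = mex{0,2} = 1
g(8) = mex{0} = 1
g(9) = mex{0,1} = 2
So g(9) = 2.
Row B is a plain Nim row of size 13, so its Grundy value is 13.
Build the Grundy sequence for row C with g(k) = mex{g(k−s) : s ∈ {6, 7}, s ≤ k}:
k:     0  1  2  3  4  5  6  7  8
g(k):  0  0  0  0  0  0  1  1  1
So g(8) = 1.
By the Sprague-Grundy theorem, the Grundy value of a sum of independent games is the XOR of the component values.
Combined value = 2 XOR 13 XOR 1 = 14.

14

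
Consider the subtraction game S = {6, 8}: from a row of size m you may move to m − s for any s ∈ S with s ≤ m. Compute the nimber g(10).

1

Build the Grundy sequence with g(k) = mex{g(k−s) : s ∈ {6, 8}, s ≤ k}:
g(0) = mex{} = 0
g(1) = mex{} = 0
g(2) = mex{} = 0
g(3) = mex{} = 0
g(4) = mex{} = 0
g(5) = mex{} = 0
g(6) = mex{0} = 1
g(7) = mex{0} = 1
g(8) = mex{0} = 1
g(9) = mex{0} = 1
g(10) = mex{0} = 1
So g(10) = 1.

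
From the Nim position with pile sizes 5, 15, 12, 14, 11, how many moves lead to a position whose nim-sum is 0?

3

Compute the nim-sum pairwise:
5 ^ 15 = 10
10 ^ 12 = 6
6 ^ 14 = 8
8 ^ 11 = 3
The overall nim-sum is X = 3. A pile of size p has a winning move iff p XOR X < p (reduce it to p XOR X).
  5: 5 XOR 3 = 6 ≥ 5 — no move.
  15: 15 XOR 3 = 12 < 15 — winning move (to 12).
  12: 12 XOR 3 = 15 ≥ 12 — no move.
  14: 14 XOR 3 = 13 < 14 — winning move (to 13).
  11: 11 XOR 3 = 8 < 11 — winning move (to 8).
That gives 3 winning moves.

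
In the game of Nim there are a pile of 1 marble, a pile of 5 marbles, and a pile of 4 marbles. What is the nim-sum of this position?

0

Bitwise XOR of the heap sizes:
  001  (1)
  101  (5)
  100  (4)
  ---
  000  (0)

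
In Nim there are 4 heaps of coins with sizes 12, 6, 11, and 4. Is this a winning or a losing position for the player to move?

Nim-sum: 12 XOR 6 XOR 11 XOR 4 = 5.
The nim-sum is 5 ≠ 0, so this is an N-position: the player to move can win.

Winning position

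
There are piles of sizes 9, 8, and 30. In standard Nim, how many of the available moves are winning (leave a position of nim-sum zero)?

1

Write each in binary and XOR column by column:
  01001  (9)
  01000  (8)
  11110  (30)
  -----
  11111  (31)
The overall nim-sum is X = 31. A pile of size p has a winning move iff p XOR X < p (reduce it to p XOR X).
  9: 9 XOR 31 = 22 ≥ 9 — no move.
  8: 8 XOR 31 = 23 ≥ 8 — no move.
  30: 30 XOR 31 = 1 < 30 — winning move (to 1).
That gives 1 winning move.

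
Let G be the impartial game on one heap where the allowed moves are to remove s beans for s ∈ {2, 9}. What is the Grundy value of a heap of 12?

0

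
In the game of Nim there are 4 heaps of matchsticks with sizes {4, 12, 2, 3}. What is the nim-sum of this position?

9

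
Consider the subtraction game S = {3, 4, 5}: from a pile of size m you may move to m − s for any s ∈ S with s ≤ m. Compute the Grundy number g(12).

Compute g(0), g(1), … for moves {3, 4, 5}:
k:     0  1  2  3  4  5  6  7  8  9 10 11 12
g(k):  0  0  0  1  1  1  2  2  0  0  0  1  1
So g(12) = 1.

1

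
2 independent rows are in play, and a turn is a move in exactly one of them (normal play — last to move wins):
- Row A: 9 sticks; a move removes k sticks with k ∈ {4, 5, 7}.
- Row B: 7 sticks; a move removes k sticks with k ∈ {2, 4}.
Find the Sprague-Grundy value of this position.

2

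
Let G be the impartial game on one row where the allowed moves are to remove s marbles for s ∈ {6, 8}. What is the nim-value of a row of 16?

Build the Grundy sequence with g(k) = mex{g(k−s) : s ∈ {6, 8}, s ≤ k}:
k:     0  1  2  3  4  5  6  7  8  9 10 11 12 13 14 15 16
g(k):  0  0  0  0  0  0  1  1  1  1  1  1  2  2  0  0  0
So g(16) = 0.

0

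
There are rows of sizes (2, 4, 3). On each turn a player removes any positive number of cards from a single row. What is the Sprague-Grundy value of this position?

5

Compute the nim-sum pairwise:
2 ⊕ 4 = 6
6 ⊕ 3 = 5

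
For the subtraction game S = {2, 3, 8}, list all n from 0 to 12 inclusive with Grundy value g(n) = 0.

0, 1, 5, 6, 10, 11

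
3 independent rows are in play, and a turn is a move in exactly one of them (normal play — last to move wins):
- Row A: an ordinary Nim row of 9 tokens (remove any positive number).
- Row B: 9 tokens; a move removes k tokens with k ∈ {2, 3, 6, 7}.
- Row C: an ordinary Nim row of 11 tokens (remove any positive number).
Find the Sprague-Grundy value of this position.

2

Row A is a plain Nim row of size 9, so its Grundy value is 9.
Build the Grundy sequence for row B with g(k) = mex{g(k−s) : s ∈ {2, 3, 6, 7}, s ≤ k}:
k:     0  1  2  3  4  5  6  7  8  9
g(k):  0  0  1  1  2  0  3  1  2  0
So g(9) = 0.
Row C is a plain Nim row of size 11, so its Grundy value is 11.
The value of a disjunctive sum is the nim-sum of the parts.
Combined value = 9 XOR 0 XOR 11 = 2.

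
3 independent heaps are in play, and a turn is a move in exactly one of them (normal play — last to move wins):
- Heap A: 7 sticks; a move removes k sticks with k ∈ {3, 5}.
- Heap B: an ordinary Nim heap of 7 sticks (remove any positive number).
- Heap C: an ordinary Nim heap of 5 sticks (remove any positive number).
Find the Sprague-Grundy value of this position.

Build the Grundy sequence for heap A with g(k) = mex{g(k−s) : s ∈ {3, 5}, s ≤ k}:
k:     0  1  2  3  4  5  6  7
g(k):  0  0  0  1  1  1  2  2
So g(7) = 2.
Heap B is a plain Nim heap of size 7, so its Grundy value is 7.
Heap C is a plain Nim heap of size 5, so its Grundy value is 5.
By the Sprague-Grundy theorem, the Grundy value of a sum of independent games is the XOR of the component values.
Combined value = 2 XOR 7 XOR 5 = 0.

0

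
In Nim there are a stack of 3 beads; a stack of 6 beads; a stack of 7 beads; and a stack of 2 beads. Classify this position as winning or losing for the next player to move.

Compute the nim-sum pairwise:
3 ⊕ 6 = 5
5 ⊕ 7 = 2
2 ⊕ 2 = 0
The nim-sum is 0, so this is a P-position: the player to move is in a losing position under optimal play.

Losing position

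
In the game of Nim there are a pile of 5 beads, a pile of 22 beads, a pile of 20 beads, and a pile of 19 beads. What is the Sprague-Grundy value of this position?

20

Compute the nim-sum pairwise:
5 ^ 22 = 19
19 ^ 20 = 7
7 ^ 19 = 20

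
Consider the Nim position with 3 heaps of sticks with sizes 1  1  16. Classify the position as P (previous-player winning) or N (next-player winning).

Bitwise XOR of the heap sizes:
  00001  (1)
  00001  (1)
  10000  (16)
  -----
  10000  (16)
The nim-sum is 16 ≠ 0, so this is an N-position: the player to move can win.

N-position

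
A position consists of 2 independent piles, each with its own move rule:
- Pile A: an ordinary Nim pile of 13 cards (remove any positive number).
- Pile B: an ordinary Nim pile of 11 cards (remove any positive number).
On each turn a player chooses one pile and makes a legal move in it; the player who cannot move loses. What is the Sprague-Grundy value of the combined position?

6

Pile A is a plain Nim pile of size 13, so its Grundy value is 13.
Pile B is a plain Nim pile of size 11, so its Grundy value is 11.
By the Sprague-Grundy theorem, the Grundy value of a sum of independent games is the XOR of the component values.
Combined value = 13 XOR 11 = 6.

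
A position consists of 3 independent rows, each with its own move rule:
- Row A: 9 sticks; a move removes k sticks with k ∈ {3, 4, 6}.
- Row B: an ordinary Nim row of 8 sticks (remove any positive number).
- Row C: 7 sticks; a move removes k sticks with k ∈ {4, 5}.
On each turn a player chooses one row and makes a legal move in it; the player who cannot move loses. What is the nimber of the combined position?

For row A, compute g(0), g(1), … with moves {3, 4, 6}:
g(0) = mex{} = 0
g(1) = mex{} = 0
g(2) = mex{} = 0
g(3) = mex{0} = 1
g(4) = mex{0} = 1
g(5) = mex{0} = 1
g(6) = mex{0,1} = 2
g(7) = mex{0,1} = 2
g(8) = mex{0,1} = 2
g(9) = mex{1,2} = 0
So g(9) = 0.
Row B is a plain Nim row of size 8, so its Grundy value is 8.
Build the Grundy sequence for row C with g(k) = mex{g(k−s) : s ∈ {4, 5}, s ≤ k}:
g(0) = mex{} = 0
g(1) = mex{} = 0
g(2) = mex{} = 0
g(3) = mex{} = 0
g(4) = mex{0} = 1
g(5) = mex{0} = 1
g(6) = mex{0} = 1
g(7) = mex{0} = 1
So g(7) = 1.
The value of a disjunctive sum is the nim-sum of the parts.
Combined value = 0 XOR 8 XOR 1 = 9.

9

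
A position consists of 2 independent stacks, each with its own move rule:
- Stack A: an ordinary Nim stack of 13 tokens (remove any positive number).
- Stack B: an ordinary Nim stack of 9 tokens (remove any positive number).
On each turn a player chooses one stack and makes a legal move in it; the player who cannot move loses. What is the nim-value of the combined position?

4

Stack A is a plain Nim stack of size 13, so its Grundy value is 13.
Stack B is a plain Nim stack of size 9, so its Grundy value is 9.
By the Sprague-Grundy theorem, the Grundy value of a sum of independent games is the XOR of the component values.
Combined value = 13 ⊕ 9 = 4.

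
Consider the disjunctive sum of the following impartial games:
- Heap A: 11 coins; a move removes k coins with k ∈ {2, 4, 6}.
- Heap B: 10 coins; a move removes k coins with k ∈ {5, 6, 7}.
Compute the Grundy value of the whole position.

3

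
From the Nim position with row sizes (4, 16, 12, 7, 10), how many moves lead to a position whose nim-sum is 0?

Bitwise XOR of the heap sizes:
  00100  (4)
  10000  (16)
  01100  (12)
  00111  (7)
  01010  (10)
  -----
  10101  (21)
The overall nim-sum is X = 21. A row of size p has a winning move iff p XOR X < p (reduce it to p XOR X).
  4: 4 XOR 21 = 17 ≥ 4 — no move.
  16: 16 XOR 21 = 5 < 16 — winning move (to 5).
  12: 12 XOR 21 = 25 ≥ 12 — no move.
  7: 7 XOR 21 = 18 ≥ 7 — no move.
  10: 10 XOR 21 = 31 ≥ 10 — no move.
That gives 1 winning move.

1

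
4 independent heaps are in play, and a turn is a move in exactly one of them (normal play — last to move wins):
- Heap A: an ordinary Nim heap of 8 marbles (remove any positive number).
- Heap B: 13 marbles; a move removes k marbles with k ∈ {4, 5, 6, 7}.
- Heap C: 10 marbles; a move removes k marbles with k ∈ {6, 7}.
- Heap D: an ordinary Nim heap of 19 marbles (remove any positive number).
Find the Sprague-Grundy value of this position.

Heap A is a plain Nim heap of size 8, so its Grundy value is 8.
For heap B, compute g(0), g(1), … with moves {4, 5, 6, 7}:
g(0) = mex{} = 0
g(1) = mex{} = 0
g(2) = mex{} = 0
g(3) = mex{} = 0
g(4) = mex{0} = 1
g(5) = mex{0} = 1
g(6) = mex{0} = 1
g(7) = mex{0} = 1
g(8) = mex{0,1} = 2
g(9) = mex{0,1} = 2
g(10) = mex{0,1} = 2
g(11) = mex{1} = 0
g(12) = mex{1,2} = 0
g(13) = mex{1,2} = 0
So g(13) = 0.
Grundy values for heap C (subtraction set {6, 7}):
g(0) = mex{} = 0
g(1) = mex{} = 0
g(2) = mex{} = 0
g(3) = mex{} = 0
g(4) = mex{} = 0
g(5) = mex{} = 0
g(6) = mex{0} = 1
g(7) = mex{0} = 1
g(8) = mex{0} = 1
g(9) = mex{0} = 1
g(10) = mex{0} = 1
So g(10) = 1.
Heap D is a plain Nim heap of size 19, so its Grundy value is 19.
The value of a disjunctive sum is the nim-sum of the parts.
Combined value = 8 XOR 0 XOR 1 XOR 19 = 26.

26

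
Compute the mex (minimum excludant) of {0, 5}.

0 is in the set but 1 is not, so the mex is 1.

1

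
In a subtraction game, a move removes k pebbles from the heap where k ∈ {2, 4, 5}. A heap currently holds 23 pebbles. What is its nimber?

Build the Grundy sequence with g(k) = mex{g(k−s) : s ∈ {2, 4, 5}, s ≤ k}:
k:     0  1  2  3  4  5  6  7  8  9 10 11 12 13 14 15 16 17 18 19 20 21 22 23
g(k):  0  0  1  1  2  2  3  0  0  1  1  2  2  3  0  0  1  1  2  2  3  0  0  1
So g(23) = 1.

1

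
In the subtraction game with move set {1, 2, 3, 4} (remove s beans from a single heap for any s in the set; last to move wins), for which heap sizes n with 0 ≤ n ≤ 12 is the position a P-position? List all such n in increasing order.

0, 5, 10

Compute g(0), g(1), … for moves {1, 2, 3, 4}:
g(0) = mex{} = 0
g(1) = mex{0} = 1
g(2) = mex{0,1} = 2
g(3) = mex{0,1,2} = 3
g(4) = mex{0,1,2,3} = 4
g(5) = mex{1,2,3,4} = 0
g(6) = mex{0,2,3,4} = 1
g(7) = mex{0,1,3,4} = 2
g(8) = mex{0,1,2,4} = 3
g(9) = mex{0,1,2,3} = 4
g(10) = mex{1,2,3,4} = 0
g(11) = mex{0,2,3,4} = 1
g(12) = mex{0,1,3,4} = 2
The P-positions (g = 0) in 0..12 are 0, 5, 10.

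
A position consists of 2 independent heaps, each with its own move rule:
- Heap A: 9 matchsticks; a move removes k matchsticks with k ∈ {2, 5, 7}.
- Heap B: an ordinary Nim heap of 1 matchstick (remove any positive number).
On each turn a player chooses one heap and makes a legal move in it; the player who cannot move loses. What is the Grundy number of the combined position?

For heap A, compute g(0), g(1), … with moves {2, 5, 7}:
k:     0  1  2  3  4  5  6  7  8  9
g(k):  0  0  1  1  0  2  1  3  2  2
So g(9) = 2.
Heap B is a plain Nim heap of size 1, so its Grundy value is 1.
The value of a disjunctive sum is the nim-sum of the parts.
Combined value = 2 XOR 1 = 3.

3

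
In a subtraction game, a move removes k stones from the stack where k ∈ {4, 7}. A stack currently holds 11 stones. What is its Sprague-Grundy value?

0

Compute g(0), g(1), … for moves {4, 7}:
k:     0  1  2  3  4  5  6  7  8  9 10 11
g(k):  0  0  0  0  1  1  1  1  2  2  2  0
So g(11) = 0.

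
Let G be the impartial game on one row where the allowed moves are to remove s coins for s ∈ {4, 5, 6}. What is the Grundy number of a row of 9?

Build the Grundy sequence with g(k) = mex{g(k−s) : s ∈ {4, 5, 6}, s ≤ k}:
k:     0  1  2  3  4  5  6  7  8  9
g(k):  0  0  0  0  1  1  1  1  2  2
So g(9) = 2.

2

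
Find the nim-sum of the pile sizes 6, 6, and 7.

7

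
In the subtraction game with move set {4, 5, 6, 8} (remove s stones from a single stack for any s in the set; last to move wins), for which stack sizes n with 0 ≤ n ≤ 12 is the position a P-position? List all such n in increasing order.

0, 1, 2, 3, 12

Grundy values for subtraction set {4, 5, 6, 8}:
g(0) = mex{} = 0
g(1) = mex{} = 0
g(2) = mex{} = 0
g(3) = mex{} = 0
g(4) = mex{0} = 1
g(5) = mex{0} = 1
g(6) = mex{0} = 1
g(7) = mex{0} = 1
g(8) = mex{0,1} = 2
g(9) = mex{0,1} = 2
g(10) = mex{0,1} = 2
g(11) = mex{0,1} = 2
g(12) = mex{1,2} = 0
The P-positions (g = 0) in 0..12 are 0, 1, 2, 3, 12.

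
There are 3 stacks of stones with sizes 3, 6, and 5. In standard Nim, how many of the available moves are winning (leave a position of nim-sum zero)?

0

Write each in binary and XOR column by column:
  011  (3)
  110  (6)
  101  (5)
  ---
  000  (0)
The nim-sum is already 0, so every move leaves a nonzero nim-sum — there are no winning moves.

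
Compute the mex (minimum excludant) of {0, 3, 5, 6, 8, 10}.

1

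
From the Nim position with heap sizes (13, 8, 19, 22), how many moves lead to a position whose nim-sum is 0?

0

Nim-sum: 13 XOR 8 XOR 19 XOR 22 = 0.
The nim-sum is already 0, so every move leaves a nonzero nim-sum — there are no winning moves.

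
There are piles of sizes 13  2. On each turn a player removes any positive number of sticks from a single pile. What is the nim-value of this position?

Nim-sum: 13 ^ 2 = 15.

15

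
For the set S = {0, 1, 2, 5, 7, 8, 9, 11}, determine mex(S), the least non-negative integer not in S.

3

The values 0, 1, 2 are all present; 3 is the first non-negative integer missing from the set.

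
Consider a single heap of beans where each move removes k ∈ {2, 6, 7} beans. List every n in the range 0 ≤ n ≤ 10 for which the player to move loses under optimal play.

0, 1, 4, 5, 9

Grundy values for subtraction set {2, 6, 7}:
k:     0  1  2  3  4  5  6  7  8  9 10
g(k):  0  0  1  1  0  0  1  1  2  0  3
The P-positions (g = 0) in 0..10 are 0, 1, 4, 5, 9.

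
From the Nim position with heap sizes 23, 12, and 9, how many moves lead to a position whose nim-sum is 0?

1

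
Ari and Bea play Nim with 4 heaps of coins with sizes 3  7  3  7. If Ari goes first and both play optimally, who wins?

Bea wins

Compute the nim-sum pairwise:
3 ^ 7 = 4
4 ^ 3 = 7
7 ^ 7 = 0
The nim-sum is 0, so this is a P-position: the player to move is in a losing position under optimal play; Ari is about to move from it and so loses — Bea wins.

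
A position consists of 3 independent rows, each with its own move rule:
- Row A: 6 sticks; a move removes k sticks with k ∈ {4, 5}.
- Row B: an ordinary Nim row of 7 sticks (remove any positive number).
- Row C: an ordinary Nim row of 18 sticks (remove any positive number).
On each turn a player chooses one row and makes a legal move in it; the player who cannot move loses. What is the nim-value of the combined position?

Build the Grundy sequence for row A with g(k) = mex{g(k−s) : s ∈ {4, 5}, s ≤ k}:
g(0) = mex{} = 0
g(1) = mex{} = 0
g(2) = mex{} = 0
g(3) = mex{} = 0
g(4) = mex{0} = 1
g(5) = mex{0} = 1
g(6) = mex{0} = 1
So g(6) = 1.
Row B is a plain Nim row of size 7, so its Grundy value is 7.
Row C is a plain Nim row of size 18, so its Grundy value is 18.
The value of a disjunctive sum is the nim-sum of the parts.
Combined value = 1 ⊕ 7 ⊕ 18 = 20.

20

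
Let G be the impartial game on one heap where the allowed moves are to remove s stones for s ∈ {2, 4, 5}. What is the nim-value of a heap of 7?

Grundy values for subtraction set {2, 4, 5}:
k:     0  1  2  3  4  5  6  7
g(k):  0  0  1  1  2  2  3  0
So g(7) = 0.

0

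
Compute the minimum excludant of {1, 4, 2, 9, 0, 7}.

3

The values 0, 1, 2 are all present; 3 is the first non-negative integer missing from the set.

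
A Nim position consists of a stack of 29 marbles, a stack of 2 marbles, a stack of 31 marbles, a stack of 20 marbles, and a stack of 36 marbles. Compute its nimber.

48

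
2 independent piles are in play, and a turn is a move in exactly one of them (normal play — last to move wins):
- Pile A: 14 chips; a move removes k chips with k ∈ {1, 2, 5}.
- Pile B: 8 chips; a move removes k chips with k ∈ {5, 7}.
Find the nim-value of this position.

3

Grundy values for pile A (subtraction set {1, 2, 5}):
k:     0  1  2  3  4  5  6  7  8  9 10 11 12 13 14
g(k):  0  1  2  0  1  2  0  1  2  0  1  2  0  1  2
So g(14) = 2.
Grundy values for pile B (subtraction set {5, 7}):
k:     0  1  2  3  4  5  6  7  8
g(k):  0  0  0  0  0  1  1  1  1
So g(8) = 1.
The value of a disjunctive sum is the nim-sum of the parts.
Combined value = 2 ⊕ 1 = 3.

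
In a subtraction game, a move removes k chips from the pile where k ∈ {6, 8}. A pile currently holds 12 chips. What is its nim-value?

2

Compute g(0), g(1), … for moves {6, 8}:
g(0) = mex{} = 0
g(1) = mex{} = 0
g(2) = mex{} = 0
g(3) = mex{} = 0
g(4) = mex{} = 0
g(5) = mex{} = 0
g(6) = mex{0} = 1
g(7) = mex{0} = 1
g(8) = mex{0} = 1
g(9) = mex{0} = 1
g(10) = mex{0} = 1
g(11) = mex{0} = 1
g(12) = mex{0,1} = 2
So g(12) = 2.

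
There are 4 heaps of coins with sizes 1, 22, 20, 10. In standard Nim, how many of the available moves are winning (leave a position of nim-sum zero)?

1

Nim-sum: 1 ⊕ 22 ⊕ 20 ⊕ 10 = 9.
The overall nim-sum is X = 9. A heap of size p has a winning move iff p XOR X < p (reduce it to p XOR X).
  1: 1 XOR 9 = 8 ≥ 1 — no move.
  22: 22 XOR 9 = 31 ≥ 22 — no move.
  20: 20 XOR 9 = 29 ≥ 20 — no move.
  10: 10 XOR 9 = 3 < 10 — winning move (to 3).
That gives 1 winning move.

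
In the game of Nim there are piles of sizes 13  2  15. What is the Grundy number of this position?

0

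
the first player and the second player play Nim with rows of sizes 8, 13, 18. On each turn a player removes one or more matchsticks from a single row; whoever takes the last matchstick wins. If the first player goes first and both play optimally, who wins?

the first player wins

Nim-sum: 8 ^ 13 ^ 18 = 23.
The nim-sum is 23 ≠ 0, so this is an N-position: the player to move can win; the first player has a winning move.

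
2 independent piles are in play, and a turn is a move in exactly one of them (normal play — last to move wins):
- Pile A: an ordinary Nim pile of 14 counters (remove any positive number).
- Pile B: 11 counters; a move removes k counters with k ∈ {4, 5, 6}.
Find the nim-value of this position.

Pile A is a plain Nim pile of size 14, so its Grundy value is 14.
Grundy values for pile B (subtraction set {4, 5, 6}):
k:     0  1  2  3  4  5  6  7  8  9 10 11
g(k):  0  0  0  0  1  1  1  1  2  2  0  0
So g(11) = 0.
By the Sprague-Grundy theorem, the Grundy value of a sum of independent games is the XOR of the component values.
Combined value = 14 XOR 0 = 14.

14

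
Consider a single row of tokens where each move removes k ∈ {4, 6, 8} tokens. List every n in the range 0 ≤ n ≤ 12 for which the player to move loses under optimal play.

0, 1, 2, 3, 12

Compute g(0), g(1), … for moves {4, 6, 8}:
k:     0  1  2  3  4  5  6  7  8  9 10 11 12
g(k):  0  0  0  0  1  1  1  1  2  2  2  2  0
The P-positions (g = 0) in 0..12 are 0, 1, 2, 3, 12.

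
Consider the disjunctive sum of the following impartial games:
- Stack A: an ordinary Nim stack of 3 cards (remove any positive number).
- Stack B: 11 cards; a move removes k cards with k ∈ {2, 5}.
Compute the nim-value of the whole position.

3

Stack A is a plain Nim stack of size 3, so its Grundy value is 3.
Grundy values for stack B (subtraction set {2, 5}):
g(0) = mex{} = 0
g(1) = mex{} = 0
g(2) = mex{0} = 1
g(3) = mex{0} = 1
g(4) = mex{1} = 0
g(5) = mex{0,1} = 2
g(6) = mex{0} = 1
g(7) = mex{1,2} = 0
g(8) = mex{1} = 0
g(9) = mex{0} = 1
g(10) = mex{0,2} = 1
g(11) = mex{1} = 0
So g(11) = 0.
The value of a disjunctive sum is the nim-sum of the parts.
Combined value = 3 XOR 0 = 3.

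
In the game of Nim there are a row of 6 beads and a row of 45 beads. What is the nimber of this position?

43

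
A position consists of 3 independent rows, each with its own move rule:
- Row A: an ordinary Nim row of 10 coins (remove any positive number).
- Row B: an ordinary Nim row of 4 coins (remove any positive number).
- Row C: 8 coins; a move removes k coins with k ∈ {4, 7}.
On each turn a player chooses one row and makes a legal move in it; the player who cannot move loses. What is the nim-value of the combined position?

Row A is a plain Nim row of size 10, so its Grundy value is 10.
Row B is a plain Nim row of size 4, so its Grundy value is 4.
For row C, compute g(0), g(1), … with moves {4, 7}:
k:     0  1  2  3  4  5  6  7  8
g(k):  0  0  0  0  1  1  1  1  2
So g(8) = 2.
By the Sprague-Grundy theorem, the Grundy value of a sum of independent games is the XOR of the component values.
Combined value = 10 XOR 4 XOR 2 = 12.

12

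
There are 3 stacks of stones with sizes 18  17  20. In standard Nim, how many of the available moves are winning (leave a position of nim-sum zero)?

3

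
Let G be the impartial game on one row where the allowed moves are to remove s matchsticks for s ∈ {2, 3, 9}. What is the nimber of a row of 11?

Build the Grundy sequence with g(k) = mex{g(k−s) : s ∈ {2, 3, 9}, s ≤ k}:
k:     0  1  2  3  4  5  6  7  8  9 10 11
g(k):  0  0  1  1  2  0  0  1  1  2  2  0
So g(11) = 0.

0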